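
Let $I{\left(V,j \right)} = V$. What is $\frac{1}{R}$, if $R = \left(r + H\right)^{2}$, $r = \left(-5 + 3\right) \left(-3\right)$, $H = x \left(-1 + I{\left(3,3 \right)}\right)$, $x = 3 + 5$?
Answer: $\frac{1}{484} \approx 0.0020661$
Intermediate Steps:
$x = 8$
$H = 16$ ($H = 8 \left(-1 + 3\right) = 8 \cdot 2 = 16$)
$r = 6$ ($r = \left(-2\right) \left(-3\right) = 6$)
$R = 484$ ($R = \left(6 + 16\right)^{2} = 22^{2} = 484$)
$\frac{1}{R} = \frac{1}{484}$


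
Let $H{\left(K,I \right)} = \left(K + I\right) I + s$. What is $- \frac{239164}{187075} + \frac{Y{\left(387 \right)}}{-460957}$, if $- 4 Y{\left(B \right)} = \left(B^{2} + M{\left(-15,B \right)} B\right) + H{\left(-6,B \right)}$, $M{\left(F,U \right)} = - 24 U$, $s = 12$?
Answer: $- \frac{37778793139}{12319075825} \approx -3.0667$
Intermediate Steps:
$H{\left(K,I \right)} = 12 + I \left(I + K\right)$ ($H{\left(K,I \right)} = \left(K + I\right) I + 12 = \left(I + K\right) I + 12 = I \left(I + K\right) + 12 = 12 + I \left(I + K\right)$)
$Y{\left(B \right)} = -3 + \frac{3 B}{2} + \frac{11 B^{2}}{2}$ ($Y{\left(B \right)} = - \frac{\left(B^{2} + - 24 B B\right) + \left(12 + B^{2} + B \left(-6\right)\right)}{4} = - \frac{\left(B^{2} - 24 B^{2}\right) + \left(12 + B^{2} - 6 B\right)}{4} = - \frac{- 23 B^{2} + \left(12 + B^{2} - 6 B\right)}{4} = - \frac{12 - 22 B^{2} - 6 B}{4} = -3 + \frac{3 B}{2} + \frac{11 B^{2}}{2}$)
$- \frac{239164}{187075} + \frac{Y{\left(387 \right)}}{-460957} = - \frac{239164}{187075} + \frac{-3 + \frac{3}{2} \cdot 387 + \frac{11 \cdot 387^{2}}{2}}{-460957} = \left(-239164\right) \frac{1}{187075} + \left(-3 + \frac{1161}{2} + \frac{11}{2} \cdot 149769\right) \left(- \frac{1}{460957}\right) = - \frac{239164}{187075} + \left(-3 + \frac{1161}{2} + \frac{1647459}{2}\right) \left(- \frac{1}{460957}\right) = - \frac{239164}{187075} + 824307 \left(- \frac{1}{460957}\right) = - \frac{239164}{187075} - \frac{824307}{460957} = - \frac{37778793139}{12319075825}$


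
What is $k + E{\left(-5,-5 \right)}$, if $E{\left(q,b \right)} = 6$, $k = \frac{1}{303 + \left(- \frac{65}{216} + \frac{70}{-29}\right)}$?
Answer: $\frac{11292186}{1880987} \approx 6.0033$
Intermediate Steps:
$k = \frac{6264}{1880987}$ ($k = \frac{1}{303 + \left(\left(-65\right) \frac{1}{216} + 70 \left(- \frac{1}{29}\right)\right)} = \frac{1}{303 - \frac{17005}{6264}} = \frac{1}{\frac{1880987}{6264}} = \frac{6264}{1880987} \approx 0.0033302$)
$k + E{\left(-5,-5 \right)} = \frac{6264}{1880987} + 6 = \frac{11292186}{1880987}$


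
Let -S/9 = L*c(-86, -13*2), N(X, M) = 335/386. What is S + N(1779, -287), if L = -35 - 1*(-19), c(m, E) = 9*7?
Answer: 3502127/386 ≈ 9072.9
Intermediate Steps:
c(m, E) = 63
L = -16 (L = -35 + 19 = -16)
N(X, M) = 335/386 (N(X, M) = 335*(1/386) = 335/386)
S = 9072 (S = -(-144)*63 = -9*(-1008) = 9072)
S + N(1779, -287) = 9072 + 335/386 = 3502127/386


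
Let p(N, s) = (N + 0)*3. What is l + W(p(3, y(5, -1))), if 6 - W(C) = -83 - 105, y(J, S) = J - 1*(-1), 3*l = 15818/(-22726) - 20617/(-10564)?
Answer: 6364842029/32737836 ≈ 194.42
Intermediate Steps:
l = 13701845/32737836 (l = (15818/(-22726) - 20617/(-10564))/3 = (15818*(-1/22726) - 20617*(-1/10564))/3 = (-719/1033 + 20617/10564)/3 = (1/3)*(13701845/10912612) = 13701845/32737836 ≈ 0.41853)
y(J, S) = 1 + J (y(J, S) = J + 1 = 1 + J)
p(N, s) = 3*N (p(N, s) = N*3 = 3*N)
W(C) = 194 (W(C) = 6 - (-83 - 105) = 6 - 1*(-188) = 6 + 188 = 194)
l + W(p(3, y(5, -1))) = 13701845/32737836 + 194 = 6364842029/32737836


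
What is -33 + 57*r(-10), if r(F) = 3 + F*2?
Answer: -1002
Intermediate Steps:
r(F) = 3 + 2*F
-33 + 57*r(-10) = -33 + 57*(3 + 2*(-10)) = -33 + 57*(3 - 20) = -33 + 57*(-17) = -33 - 969 = -1002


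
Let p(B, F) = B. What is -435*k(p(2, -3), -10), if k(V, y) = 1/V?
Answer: -435/2 ≈ -217.50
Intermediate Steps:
-435*k(p(2, -3), -10) = -435/2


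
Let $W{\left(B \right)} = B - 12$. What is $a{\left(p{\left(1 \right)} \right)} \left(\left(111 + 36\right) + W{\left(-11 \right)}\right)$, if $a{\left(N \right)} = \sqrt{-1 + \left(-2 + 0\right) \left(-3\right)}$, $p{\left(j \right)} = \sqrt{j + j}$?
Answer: $124 \sqrt{5} \approx 277.27$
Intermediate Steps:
$W{\left(B \right)} = -12 + B$
$p{\left(j \right)} = \sqrt{2} \sqrt{j}$ ($p{\left(j \right)} = \sqrt{2 j} = \sqrt{2} \sqrt{j}$)
$a{\left(N \right)} = \sqrt{5}$ ($a{\left(N \right)} = \sqrt{-1 - -6} = \sqrt{-1 + 6} = \sqrt{5}$)
$a{\left(p{\left(1 \right)} \right)} \left(\left(111 + 36\right) + W{\left(-11 \right)}\right) = \sqrt{5} \left(\left(111 + 36\right) - 23\right) = \sqrt{5} \left(147 - 23\right) = \sqrt{5} \cdot 124 = 124 \sqrt{5}$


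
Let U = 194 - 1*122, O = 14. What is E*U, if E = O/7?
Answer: 144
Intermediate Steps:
U = 72 (U = 194 - 122 = 72)
E = 2 (E = 14/7 = 14*(⅐) = 2)
E*U = 2*72 = 144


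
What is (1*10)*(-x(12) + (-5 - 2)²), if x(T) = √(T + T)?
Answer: 490 - 20*√6 ≈ 441.01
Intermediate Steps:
x(T) = √2*√T (x(T) = √(2*T) = √2*√T)
(1*10)*(-x(12) + (-5 - 2)²) = (1*10)*(-√2*√12 + (-5 - 2)²) = 10*(-√2*2*√3 + (-7)²) = 10*(-2*√6 + 49) = 10*(49 - 2*√6) = 490 - 20*√6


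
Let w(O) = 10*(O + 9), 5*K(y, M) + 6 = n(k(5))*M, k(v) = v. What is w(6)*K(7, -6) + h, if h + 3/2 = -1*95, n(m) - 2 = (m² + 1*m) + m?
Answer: -13873/2 ≈ -6936.5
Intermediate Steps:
n(m) = 2 + m² + 2*m (n(m) = 2 + ((m² + 1*m) + m) = 2 + ((m² + m) + m) = 2 + ((m + m²) + m) = 2 + (m² + 2*m) = 2 + m² + 2*m)
K(y, M) = -6/5 + 37*M/5 (K(y, M) = -6/5 + ((2 + 5² + 2*5)*M)/5 = -6/5 + ((2 + 25 + 10)*M)/5 = -6/5 + (37*M)/5 = -6/5 + 37*M/5)
h = -193/2 (h = -3/2 - 1*95 = -3/2 - 95 = -193/2 ≈ -96.500)
w(O) = 90 + 10*O (w(O) = 10*(9 + O) = 90 + 10*O)
w(6)*K(7, -6) + h = (90 + 10*6)*(-6/5 + (37/5)*(-6)) - 193/2 = (90 + 60)*(-6/5 - 222/5) - 193/2 = 150*(-228/5) - 193/2 = -6840 - 193/2 = -13873/2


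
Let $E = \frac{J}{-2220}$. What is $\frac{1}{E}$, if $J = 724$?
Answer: $- \frac{555}{181} \approx -3.0663$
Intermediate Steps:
$E = - \frac{181}{555}$ ($E = \frac{724}{-2220} = 724 \left(- \frac{1}{2220}\right) = - \frac{181}{555} \approx -0.32613$)
$\frac{1}{E} = \frac{1}{- \frac{181}{555}} = - \frac{555}{181}$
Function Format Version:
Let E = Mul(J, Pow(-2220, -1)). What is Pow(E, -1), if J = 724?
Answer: Rational(-555, 181) ≈ -3.0663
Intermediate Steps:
E = Rational(-181, 555) (E = Mul(724, Pow(-2220, -1)) = Mul(724, Rational(-1, 2220)) = Rational(-181, 555) ≈ -0.32613)
Pow(E, -1) = Pow(Rational(-181, 555), -1) = Rational(-555, 181)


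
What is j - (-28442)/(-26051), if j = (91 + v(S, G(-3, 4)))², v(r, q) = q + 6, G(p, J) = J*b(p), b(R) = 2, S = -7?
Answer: 287183833/26051 ≈ 11024.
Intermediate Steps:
G(p, J) = 2*J (G(p, J) = J*2 = 2*J)
v(r, q) = 6 + q
j = 11025 (j = (91 + (6 + 2*4))² = (91 + (6 + 8))² = (91 + 14)² = 105² = 11025)
j - (-28442)/(-26051) = 11025 - (-28442)/(-26051) = 11025 - (-28442)*(-1)/26051 = 11025 - 1*28442/26051 = 11025 - 28442/26051 = 287183833/26051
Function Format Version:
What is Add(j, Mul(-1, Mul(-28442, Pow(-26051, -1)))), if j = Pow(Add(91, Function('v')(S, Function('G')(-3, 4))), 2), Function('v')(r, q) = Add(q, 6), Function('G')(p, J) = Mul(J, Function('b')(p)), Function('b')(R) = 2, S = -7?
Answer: Rational(287183833, 26051) ≈ 11024.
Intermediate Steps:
Function('G')(p, J) = Mul(2, J) (Function('G')(p, J) = Mul(J, 2) = Mul(2, J))
Function('v')(r, q) = Add(6, q)
j = 11025 (j = Pow(Add(91, Add(6, Mul(2, 4))), 2) = Pow(Add(91, Add(6, 8)), 2) = Pow(Add(91, 14), 2) = Pow(105, 2) = 11025)
Add(j, Mul(-1, Mul(-28442, Pow(-26051, -1)))) = Add(11025, Mul(-1, Mul(-28442, Pow(-26051, -1)))) = Add(11025, Mul(-1, Mul(-28442, Rational(-1, 26051)))) = Add(11025, Mul(-1, Rational(28442, 26051))) = Add(11025, Rational(-28442, 26051)) = Rational(287183833, 26051)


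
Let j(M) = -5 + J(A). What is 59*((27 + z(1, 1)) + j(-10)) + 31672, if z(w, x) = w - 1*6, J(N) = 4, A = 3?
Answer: 32911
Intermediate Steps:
z(w, x) = -6 + w (z(w, x) = w - 6 = -6 + w)
j(M) = -1 (j(M) = -5 + 4 = -1)
59*((27 + z(1, 1)) + j(-10)) + 31672 = 59*((27 + (-6 + 1)) - 1) + 31672 = 59*((27 - 5) - 1) + 31672 = 59*(22 - 1) + 31672 = 59*21 + 31672 = 1239 + 31672 = 32911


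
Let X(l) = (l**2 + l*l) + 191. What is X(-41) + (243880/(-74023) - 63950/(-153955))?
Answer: 8091584956819/2279242193 ≈ 3550.1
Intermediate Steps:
X(l) = 191 + 2*l**2 (X(l) = (l**2 + l**2) + 191 = 2*l**2 + 191 = 191 + 2*l**2)
X(-41) + (243880/(-74023) - 63950/(-153955)) = (191 + 2*(-41)**2) + (243880/(-74023) - 63950/(-153955)) = (191 + 2*1681) + (243880*(-1/74023) - 63950*(-1/153955)) = (191 + 3362) + (-243880/74023 + 12790/30791) = 3553 - 6562554910/2279242193 = 8091584956819/2279242193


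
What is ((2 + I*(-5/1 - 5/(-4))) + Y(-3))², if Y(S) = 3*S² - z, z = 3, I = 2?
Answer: 1369/4 ≈ 342.25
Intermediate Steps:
Y(S) = -3 + 3*S² (Y(S) = 3*S² - 1*3 = 3*S² - 3 = -3 + 3*S²)
((2 + I*(-5/1 - 5/(-4))) + Y(-3))² = ((2 + 2*(-5/1 - 5/(-4))) + (-3 + 3*(-3)²))² = ((2 + 2*(-5*1 - 5*(-¼))) + (-3 + 3*9))² = ((2 + 2*(-5 + 5/4)) + (-3 + 27))² = ((2 + 2*(-15/4)) + 24)² = ((2 - 15/2) + 24)² = (-11/2 + 24)² = (37/2)² = 1369/4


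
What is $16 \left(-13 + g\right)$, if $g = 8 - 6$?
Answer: $-176$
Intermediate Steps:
$g = 2$ ($g = 8 - 6 = 2$)
$16 \left(-13 + g\right) = 16 \left(-13 + 2\right) = 16 \left(-11\right) = -176$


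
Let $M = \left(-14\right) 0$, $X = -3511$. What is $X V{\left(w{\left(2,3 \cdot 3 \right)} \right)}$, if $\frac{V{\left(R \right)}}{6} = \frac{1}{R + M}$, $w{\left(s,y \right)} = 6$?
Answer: $-3511$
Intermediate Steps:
$M = 0$
$V{\left(R \right)} = \frac{6}{R}$ ($V{\left(R \right)} = \frac{6}{R + 0} = \frac{6}{R}$)
$X V{\left(w{\left(2,3 \cdot 3 \right)} \right)} = - 3511 \cdot \frac{6}{6} = - 3511 \cdot 6 \cdot \frac{1}{6} = \left(-3511\right) 1 = -3511$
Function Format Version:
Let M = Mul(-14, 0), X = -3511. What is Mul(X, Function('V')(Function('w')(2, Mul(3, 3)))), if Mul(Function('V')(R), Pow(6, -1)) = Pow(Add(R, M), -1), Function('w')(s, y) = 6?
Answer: -3511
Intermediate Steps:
M = 0
Function('V')(R) = Mul(6, Pow(R, -1)) (Function('V')(R) = Mul(6, Pow(Add(R, 0), -1)) = Mul(6, Pow(R, -1)))
Mul(X, Function('V')(Function('w')(2, Mul(3, 3)))) = Mul(-3511, Mul(6, Pow(6, -1))) = Mul(-3511, Mul(6, Rational(1, 6))) = Mul(-3511, 1) = -3511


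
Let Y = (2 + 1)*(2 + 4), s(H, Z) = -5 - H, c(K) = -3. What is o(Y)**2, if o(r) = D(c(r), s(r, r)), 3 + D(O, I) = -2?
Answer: 25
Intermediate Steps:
D(O, I) = -5 (D(O, I) = -3 - 2 = -5)
Y = 18 (Y = 3*6 = 18)
o(r) = -5
o(Y)**2 = (-5)**2 = 25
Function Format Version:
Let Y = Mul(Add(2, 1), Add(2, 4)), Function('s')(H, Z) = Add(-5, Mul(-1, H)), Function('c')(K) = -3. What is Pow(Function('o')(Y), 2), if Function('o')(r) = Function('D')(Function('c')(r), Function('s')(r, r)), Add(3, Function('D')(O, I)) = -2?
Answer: 25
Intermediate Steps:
Function('D')(O, I) = -5 (Function('D')(O, I) = Add(-3, -2) = -5)
Y = 18 (Y = Mul(3, 6) = 18)
Function('o')(r) = -5
Pow(Function('o')(Y), 2) = Pow(-5, 2) = 25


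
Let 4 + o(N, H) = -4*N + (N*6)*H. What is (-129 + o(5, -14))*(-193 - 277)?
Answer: 269310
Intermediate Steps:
o(N, H) = -4 - 4*N + 6*H*N (o(N, H) = -4 + (-4*N + (N*6)*H) = -4 + (-4*N + (6*N)*H) = -4 + (-4*N + 6*H*N) = -4 - 4*N + 6*H*N)
(-129 + o(5, -14))*(-193 - 277) = (-129 + (-4 - 4*5 + 6*(-14)*5))*(-193 - 277) = (-129 + (-4 - 20 - 420))*(-470) = (-129 - 444)*(-470) = -573*(-470) = 269310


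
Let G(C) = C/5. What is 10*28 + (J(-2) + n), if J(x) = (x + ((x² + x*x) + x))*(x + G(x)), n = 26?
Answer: 1482/5 ≈ 296.40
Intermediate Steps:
G(C) = C/5 (G(C) = C*(⅕) = C/5)
J(x) = 6*x*(2*x + 2*x²)/5 (J(x) = (x + ((x² + x*x) + x))*(x + x/5) = (x + ((x² + x²) + x))*(6*x/5) = (x + (2*x² + x))*(6*x/5) = (x + (x + 2*x²))*(6*x/5) = (2*x + 2*x²)*(6*x/5) = 6*x*(2*x + 2*x²)/5)
10*28 + (J(-2) + n) = 10*28 + ((12/5)*(-2)²*(1 - 2) + 26) = 280 + ((12/5)*4*(-1) + 26) = 280 + (-48/5 + 26) = 280 + 82/5 = 1482/5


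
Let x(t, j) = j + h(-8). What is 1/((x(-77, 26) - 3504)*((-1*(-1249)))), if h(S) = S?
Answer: -1/4354014 ≈ -2.2967e-7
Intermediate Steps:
x(t, j) = -8 + j (x(t, j) = j - 8 = -8 + j)
1/((x(-77, 26) - 3504)*((-1*(-1249)))) = 1/(((-8 + 26) - 3504)*((-1*(-1249)))) = 1/((18 - 3504)*1249) = (1/1249)/(-3486) = -1/3486*1/1249 = -1/4354014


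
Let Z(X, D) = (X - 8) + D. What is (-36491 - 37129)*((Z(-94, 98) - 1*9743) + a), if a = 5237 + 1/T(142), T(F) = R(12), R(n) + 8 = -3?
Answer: 3652361820/11 ≈ 3.3203e+8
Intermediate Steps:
R(n) = -11 (R(n) = -8 - 3 = -11)
T(F) = -11
a = 57606/11 (a = 5237 + 1/(-11) = 5237 - 1/11 = 57606/11 ≈ 5236.9)
Z(X, D) = -8 + D + X (Z(X, D) = (-8 + X) + D = -8 + D + X)
(-36491 - 37129)*((Z(-94, 98) - 1*9743) + a) = (-36491 - 37129)*(((-8 + 98 - 94) - 1*9743) + 57606/11) = -73620*((-4 - 9743) + 57606/11) = -73620*(-9747 + 57606/11) = -73620*(-49611/11) = 3652361820/11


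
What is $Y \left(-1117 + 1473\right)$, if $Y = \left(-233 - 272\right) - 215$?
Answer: $-256320$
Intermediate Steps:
$Y = -720$ ($Y = \left(-233 - 272\right) - 215 = -505 - 215 = -720$)
$Y \left(-1117 + 1473\right) = - 720 \left(-1117 + 1473\right) = \left(-720\right) 356 = -256320$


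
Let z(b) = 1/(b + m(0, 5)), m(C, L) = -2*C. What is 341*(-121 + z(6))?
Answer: -247225/6 ≈ -41204.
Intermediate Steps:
z(b) = 1/b (z(b) = 1/(b - 2*0) = 1/(b + 0) = 1/b)
341*(-121 + z(6)) = 341*(-121 + 1/6) = 341*(-725/6) = -247225/6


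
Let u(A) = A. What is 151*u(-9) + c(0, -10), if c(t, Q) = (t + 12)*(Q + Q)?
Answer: -1599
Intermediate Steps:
c(t, Q) = 2*Q*(12 + t) (c(t, Q) = (12 + t)*(2*Q) = 2*Q*(12 + t))
151*u(-9) + c(0, -10) = 151*(-9) + 2*(-10)*(12 + 0) = -1359 + 2*(-10)*12 = -1359 - 240 = -1599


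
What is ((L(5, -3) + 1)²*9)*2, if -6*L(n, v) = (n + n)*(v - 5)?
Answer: 3698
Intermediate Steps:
L(n, v) = -n*(-5 + v)/3 (L(n, v) = -(n + n)*(v - 5)/6 = -2*n*(-5 + v)/6 = -n*(-5 + v)/3)
((L(5, -3) + 1)²*9)*2 = (((⅓)*5*(5 - 1*(-3)) + 1)²*9)*2 = (((⅓)*5*(5 + 3) + 1)²*9)*2 = (((⅓)*5*8 + 1)²*9)*2 = ((40/3 + 1)²*9)*2 = ((43/3)²*9)*2 = ((1849/9)*9)*2 = 1849*2 = 3698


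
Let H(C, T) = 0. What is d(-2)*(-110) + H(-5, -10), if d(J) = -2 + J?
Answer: 440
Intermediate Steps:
d(-2)*(-110) + H(-5, -10) = (-2 - 2)*(-110) + 0 = -4*(-110) + 0 = 440 + 0 = 440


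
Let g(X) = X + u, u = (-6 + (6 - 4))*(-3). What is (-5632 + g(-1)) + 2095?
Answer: -3526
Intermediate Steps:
u = 12 (u = (-6 + 2)*(-3) = -4*(-3) = 12)
g(X) = 12 + X (g(X) = X + 12 = 12 + X)
(-5632 + g(-1)) + 2095 = (-5632 + (12 - 1)) + 2095 = (-5632 + 11) + 2095 = -5621 + 2095 = -3526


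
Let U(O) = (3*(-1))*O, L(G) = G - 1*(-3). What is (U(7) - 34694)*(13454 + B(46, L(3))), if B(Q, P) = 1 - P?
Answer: -466882035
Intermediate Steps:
L(G) = 3 + G (L(G) = G + 3 = 3 + G)
U(O) = -3*O
(U(7) - 34694)*(13454 + B(46, L(3))) = (-3*7 - 34694)*(13454 + (1 - (3 + 3))) = (-21 - 34694)*(13454 + (1 - 1*6)) = -34715*(13454 + (1 - 6)) = -34715*(13454 - 5) = -34715*13449 = -466882035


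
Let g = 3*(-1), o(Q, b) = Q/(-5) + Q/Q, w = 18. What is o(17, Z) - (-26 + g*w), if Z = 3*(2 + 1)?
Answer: 388/5 ≈ 77.600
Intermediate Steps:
Z = 9 (Z = 3*3 = 9)
o(Q, b) = 1 - Q/5 (o(Q, b) = Q*(-1/5) + 1 = -Q/5 + 1 = 1 - Q/5)
g = -3
o(17, Z) - (-26 + g*w) = (1 - 1/5*17) - (-26 - 3*18) = (1 - 17/5) - (-26 - 54) = -12/5 - 1*(-80) = -12/5 + 80 = 388/5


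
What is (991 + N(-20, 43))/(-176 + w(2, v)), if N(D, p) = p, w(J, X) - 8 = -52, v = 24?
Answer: -47/10 ≈ -4.7000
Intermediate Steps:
w(J, X) = -44 (w(J, X) = 8 - 52 = -44)
(991 + N(-20, 43))/(-176 + w(2, v)) = (991 + 43)/(-176 - 44) = 1034/(-220) = 1034*(-1/220) = -47/10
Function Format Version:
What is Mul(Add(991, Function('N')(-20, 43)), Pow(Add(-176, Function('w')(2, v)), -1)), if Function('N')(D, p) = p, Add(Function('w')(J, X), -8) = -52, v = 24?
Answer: Rational(-47, 10) ≈ -4.7000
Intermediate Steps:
Function('w')(J, X) = -44 (Function('w')(J, X) = Add(8, -52) = -44)
Mul(Add(991, Function('N')(-20, 43)), Pow(Add(-176, Function('w')(2, v)), -1)) = Mul(Add(991, 43), Pow(Add(-176, -44), -1)) = Mul(1034, Pow(-220, -1)) = Mul(1034, Rational(-1, 220)) = Rational(-47, 10)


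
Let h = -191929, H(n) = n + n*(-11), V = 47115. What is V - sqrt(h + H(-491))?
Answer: 47115 - I*sqrt(187019) ≈ 47115.0 - 432.46*I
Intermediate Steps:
H(n) = -10*n (H(n) = n - 11*n = -10*n)
V - sqrt(h + H(-491)) = 47115 - sqrt(-191929 - 10*(-491)) = 47115 - sqrt(-191929 + 4910) = 47115 - sqrt(-187019) = 47115 - I*sqrt(187019)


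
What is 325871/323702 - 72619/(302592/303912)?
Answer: -148831981438063/2040617408 ≈ -72935.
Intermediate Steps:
325871/323702 - 72619/(302592/303912) = 325871*(1/323702) - 72619/(302592*(1/303912)) = 325871/323702 - 72619/12608/12663 = 325871/323702 - 72619*12663/12608 = 325871/323702 - 919574397/12608 = -148831981438063/2040617408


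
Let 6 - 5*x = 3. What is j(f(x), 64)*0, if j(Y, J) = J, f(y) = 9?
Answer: 0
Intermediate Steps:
x = ⅗ (x = 6/5 - ⅕*3 = 6/5 - ⅗ = ⅗ ≈ 0.60000)
j(f(x), 64)*0 = 64*0 = 0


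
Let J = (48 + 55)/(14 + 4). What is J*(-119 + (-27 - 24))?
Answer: -8755/9 ≈ -972.78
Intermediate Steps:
J = 103/18 ≈ 5.7222
J*(-119 + (-27 - 24)) = 103*(-119 + (-27 - 24))/18 = 103*(-119 - 51)/18 = (103/18)*(-170) = -8755/9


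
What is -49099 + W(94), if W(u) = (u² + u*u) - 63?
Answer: -31490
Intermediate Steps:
W(u) = -63 + 2*u² (W(u) = (u² + u²) - 63 = 2*u² - 63 = -63 + 2*u²)
-49099 + W(94) = -49099 + (-63 + 2*94²) = -49099 + (-63 + 2*8836) = -49099 + (-63 + 17672) = -49099 + 17609 = -31490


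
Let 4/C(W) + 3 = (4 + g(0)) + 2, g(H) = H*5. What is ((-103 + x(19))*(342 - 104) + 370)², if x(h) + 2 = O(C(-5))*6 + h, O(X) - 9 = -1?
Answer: 75238276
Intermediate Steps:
g(H) = 5*H
C(W) = 4/3 (C(W) = 4/(-3 + ((4 + 5*0) + 2)) = 4/(-3 + ((4 + 0) + 2)) = 4/(-3 + (4 + 2)) = 4/(-3 + 6) = 4/3)
O(X) = 8 (O(X) = 9 - 1 = 8)
x(h) = 46 + h (x(h) = -2 + (8*6 + h) = -2 + (48 + h) = 46 + h)
((-103 + x(19))*(342 - 104) + 370)² = ((-103 + (46 + 19))*(342 - 104) + 370)² = ((-103 + 65)*238 + 370)² = (-38*238 + 370)² = (-9044 + 370)² = (-8674)² = 75238276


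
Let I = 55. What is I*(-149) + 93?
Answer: -8102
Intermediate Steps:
I*(-149) + 93 = 55*(-149) + 93 = -8195 + 93 = -8102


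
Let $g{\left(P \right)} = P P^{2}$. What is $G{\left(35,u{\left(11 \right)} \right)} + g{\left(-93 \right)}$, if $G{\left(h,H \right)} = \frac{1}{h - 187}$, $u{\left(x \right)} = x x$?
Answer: $- \frac{122262265}{152} \approx -8.0436 \cdot 10^{5}$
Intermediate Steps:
$g{\left(P \right)} = P^{3}$
$u{\left(x \right)} = x^{2}$
$G{\left(h,H \right)} = \frac{1}{-187 + h}$
$G{\left(35,u{\left(11 \right)} \right)} + g{\left(-93 \right)} = \frac{1}{-187 + 35} + \left(-93\right)^{3} = \frac{1}{-152} - 804357 = - \frac{1}{152} - 804357 = - \frac{122262265}{152}$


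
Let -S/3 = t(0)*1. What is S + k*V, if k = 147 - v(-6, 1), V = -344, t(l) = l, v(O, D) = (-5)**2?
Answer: -41968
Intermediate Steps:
v(O, D) = 25
k = 122 (k = 147 - 1*25 = 147 - 25 = 122)
S = 0 (S = -0 = -3*0 = 0)
S + k*V = 0 + 122*(-344) = 0 - 41968 = -41968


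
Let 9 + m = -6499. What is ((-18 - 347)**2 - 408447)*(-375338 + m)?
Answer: 105092419812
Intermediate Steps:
m = -6508 (m = -9 - 6499 = -6508)
((-18 - 347)**2 - 408447)*(-375338 + m) = ((-18 - 347)**2 - 408447)*(-375338 - 6508) = ((-365)**2 - 408447)*(-381846) = (133225 - 408447)*(-381846) = -275222*(-381846) = 105092419812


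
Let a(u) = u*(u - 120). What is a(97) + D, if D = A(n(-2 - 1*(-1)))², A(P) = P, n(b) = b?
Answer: -2230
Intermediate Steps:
a(u) = u*(-120 + u)
D = 1 (D = (-2 - 1*(-1))² = (-2 + 1)² = (-1)² = 1)
a(97) + D = 97*(-120 + 97) + 1 = 97*(-23) + 1 = -2231 + 1 = -2230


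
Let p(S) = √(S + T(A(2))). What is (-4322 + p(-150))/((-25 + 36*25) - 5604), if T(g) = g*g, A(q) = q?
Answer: 4322/4729 - I*√146/4729 ≈ 0.91394 - 0.0025551*I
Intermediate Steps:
T(g) = g²
p(S) = √(4 + S) (p(S) = √(S + 2²) = √(S + 4) = √(4 + S))
(-4322 + p(-150))/((-25 + 36*25) - 5604) = (-4322 + √(4 - 150))/((-25 + 36*25) - 5604) = (-4322 + √(-146))/((-25 + 900) - 5604) = (-4322 + I*√146)/(875 - 5604) = (-4322 + I*√146)/(-4729) = (-4322 + I*√146)*(-1/4729) = 4322/4729 - I*√146/4729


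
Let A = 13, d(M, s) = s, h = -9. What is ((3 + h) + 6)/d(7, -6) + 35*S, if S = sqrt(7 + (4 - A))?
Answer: 35*I*sqrt(2) ≈ 49.497*I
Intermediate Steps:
S = I*sqrt(2) (S = sqrt(7 + (4 - 1*13)) = sqrt(7 + (4 - 13)) = sqrt(7 - 9) = sqrt(-2) = I*sqrt(2) ≈ 1.4142*I)
((3 + h) + 6)/d(7, -6) + 35*S = ((3 - 9) + 6)/(-6) + 35*(I*sqrt(2)) = (-6 + 6)*(-1/6) + 35*I*sqrt(2) = 0*(-1/6) + 35*I*sqrt(2) = 0 + 35*I*sqrt(2) = 35*I*sqrt(2)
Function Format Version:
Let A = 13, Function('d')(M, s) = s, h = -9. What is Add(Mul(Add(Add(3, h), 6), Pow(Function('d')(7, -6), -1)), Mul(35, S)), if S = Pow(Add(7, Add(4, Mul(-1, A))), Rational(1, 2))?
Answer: Mul(35, I, Pow(2, Rational(1, 2))) ≈ Mul(49.497, I)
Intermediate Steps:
S = Mul(I, Pow(2, Rational(1, 2))) (S = Pow(Add(7, Add(4, Mul(-1, 13))), Rational(1, 2)) = Pow(Add(7, Add(4, -13)), Rational(1, 2)) = Pow(Add(7, -9), Rational(1, 2)) = Pow(-2, Rational(1, 2)) = Mul(I, Pow(2, Rational(1, 2))) ≈ Mul(1.4142, I))
Add(Mul(Add(Add(3, h), 6), Pow(Function('d')(7, -6), -1)), Mul(35, S)) = Add(Mul(Add(Add(3, -9), 6), Pow(-6, -1)), Mul(35, Mul(I, Pow(2, Rational(1, 2))))) = Add(Mul(Add(-6, 6), Rational(-1, 6)), Mul(35, I, Pow(2, Rational(1, 2)))) = Add(Mul(0, Rational(-1, 6)), Mul(35, I, Pow(2, Rational(1, 2)))) = Add(0, Mul(35, I, Pow(2, Rational(1, 2)))) = Mul(35, I, Pow(2, Rational(1, 2)))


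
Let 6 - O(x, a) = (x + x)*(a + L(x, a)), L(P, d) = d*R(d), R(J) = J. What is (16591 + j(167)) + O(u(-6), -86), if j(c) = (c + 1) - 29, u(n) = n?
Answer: 104456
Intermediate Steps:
j(c) = -28 + c (j(c) = (1 + c) - 29 = -28 + c)
L(P, d) = d² (L(P, d) = d*d = d²)
O(x, a) = 6 - 2*x*(a + a²) (O(x, a) = 6 - (x + x)*(a + a²) = 6 - 2*x*(a + a²))
(16591 + j(167)) + O(u(-6), -86) = (16591 + (-28 + 167)) + (6 - 2*(-86)*(-6) - 2*(-6)*(-86)²) = (16591 + 139) + (6 - 1032 - 2*(-6)*7396) = 16730 + (6 - 1032 + 88752) = 16730 + 87726 = 104456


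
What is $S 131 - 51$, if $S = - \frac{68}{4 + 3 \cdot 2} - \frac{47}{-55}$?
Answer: $- \frac{45642}{55} \approx -829.85$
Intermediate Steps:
$S = - \frac{327}{55}$ ($S = - \frac{68}{4 + 6} - - \frac{47}{55} = - \frac{68}{10} + \frac{47}{55} = \left(-68\right) \frac{1}{10} + \frac{47}{55} = - \frac{34}{5} + \frac{47}{55} = - \frac{327}{55} \approx -5.9455$)
$S 131 - 51 = \left(- \frac{327}{55}\right) 131 - 51 = - \frac{42837}{55} - 51 = - \frac{45642}{55}$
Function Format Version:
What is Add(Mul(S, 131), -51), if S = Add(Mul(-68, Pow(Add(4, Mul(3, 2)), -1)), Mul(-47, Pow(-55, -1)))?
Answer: Rational(-45642, 55) ≈ -829.85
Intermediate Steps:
S = Rational(-327, 55) (S = Add(Mul(-68, Pow(Add(4, 6), -1)), Mul(-47, Rational(-1, 55))) = Add(Mul(-68, Pow(10, -1)), Rational(47, 55)) = Add(Mul(-68, Rational(1, 10)), Rational(47, 55)) = Add(Rational(-34, 5), Rational(47, 55)) = Rational(-327, 55) ≈ -5.9455)
Add(Mul(S, 131), -51) = Add(Mul(Rational(-327, 55), 131), -51) = Add(Rational(-42837, 55), -51) = Rational(-45642, 55)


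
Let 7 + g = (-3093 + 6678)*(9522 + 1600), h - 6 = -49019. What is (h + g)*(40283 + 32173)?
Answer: 2885440647600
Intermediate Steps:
h = -49013 (h = 6 - 49019 = -49013)
g = 39872363 (g = -7 + (-3093 + 6678)*(9522 + 1600) = -7 + 3585*11122 = -7 + 39872370 = 39872363)
(h + g)*(40283 + 32173) = (-49013 + 39872363)*(40283 + 32173) = 39823350*72456 = 2885440647600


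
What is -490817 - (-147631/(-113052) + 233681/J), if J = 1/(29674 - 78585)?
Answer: 1292080416904217/113052 ≈ 1.1429e+10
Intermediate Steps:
J = -1/48911 (J = 1/(-48911) = -1/48911 ≈ -2.0445e-5)
-490817 - (-147631/(-113052) + 233681/J) = -490817 - (-147631/(-113052) + 233681/(-1/48911)) = -490817 - (-147631*(-1/113052) + 233681*(-48911)) = -490817 - (147631/113052 - 11429571391) = -490817 - 1*(-1292135904747701/113052) = -490817 + 1292135904747701/113052 = 1292080416904217/113052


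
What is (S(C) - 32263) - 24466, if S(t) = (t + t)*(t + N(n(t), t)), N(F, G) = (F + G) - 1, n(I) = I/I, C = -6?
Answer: -56585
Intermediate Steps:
n(I) = 1
N(F, G) = -1 + F + G
S(t) = 4*t**2 (S(t) = (t + t)*(t + (-1 + 1 + t)) = (2*t)*(t + t) = (2*t)*(2*t) = 4*t**2)
(S(C) - 32263) - 24466 = (4*(-6)**2 - 32263) - 24466 = (4*36 - 32263) - 24466 = (144 - 32263) - 24466 = -32119 - 24466 = -56585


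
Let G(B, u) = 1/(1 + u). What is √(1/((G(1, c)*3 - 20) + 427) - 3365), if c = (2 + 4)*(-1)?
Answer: 5*I*√34735389/508 ≈ 58.009*I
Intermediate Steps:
c = -6 (c = 6*(-1) = -6)
√(1/((G(1, c)*3 - 20) + 427) - 3365) = √(1/((3/(1 - 6) - 20) + 427) - 3365) = √(1/((3/(-5) - 20) + 427) - 3365) = √(1/((-⅕*3 - 20) + 427) - 3365) = √(1/((-⅗ - 20) + 427) - 3365) = √(1/(-103/5 + 427) - 3365) = √(1/(2032/5) - 3365) = √(5/2032 - 3365) = √(-6837675/2032) = 5*I*√34735389/508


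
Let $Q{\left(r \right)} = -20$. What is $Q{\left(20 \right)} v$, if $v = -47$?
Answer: $940$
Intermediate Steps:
$Q{\left(20 \right)} v = \left(-20\right) \left(-47\right) = 940$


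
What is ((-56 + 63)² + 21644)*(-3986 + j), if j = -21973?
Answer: -563128587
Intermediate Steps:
((-56 + 63)² + 21644)*(-3986 + j) = ((-56 + 63)² + 21644)*(-3986 - 21973) = (7² + 21644)*(-25959) = (49 + 21644)*(-25959) = 21693*(-25959) = -563128587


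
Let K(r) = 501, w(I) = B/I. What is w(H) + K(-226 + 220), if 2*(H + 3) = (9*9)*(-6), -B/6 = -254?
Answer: 20287/41 ≈ 494.80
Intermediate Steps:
B = 1524 (B = -6*(-254) = 1524)
H = -246 (H = -3 + ((9*9)*(-6))/2 = -3 + (81*(-6))/2 = -3 + (½)*(-486) = -3 - 243 = -246)
w(I) = 1524/I
w(H) + K(-226 + 220) = 1524/(-246) + 501 = 1524*(-1/246) + 501 = -254/41 + 501 = 20287/41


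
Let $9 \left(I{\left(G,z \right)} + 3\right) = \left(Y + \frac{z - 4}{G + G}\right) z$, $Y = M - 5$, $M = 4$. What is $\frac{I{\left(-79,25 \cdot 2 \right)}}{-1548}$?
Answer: $\frac{2411}{366876} \approx 0.0065717$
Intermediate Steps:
$Y = -1$ ($Y = 4 - 5 = -1$)
$I{\left(G,z \right)} = -3 + \frac{z \left(-1 + \frac{-4 + z}{2 G}\right)}{9}$ ($I{\left(G,z \right)} = -3 + \frac{\left(-1 + \frac{z - 4}{G + G}\right) z}{9} = -3 + \frac{\left(-1 + \frac{-4 + z}{2 G}\right) z}{9} = -3 + \frac{z \left(-1 + \frac{-4 + z}{2 G}\right)}{9}$)
$\frac{I{\left(-79,25 \cdot 2 \right)}}{-1548} = \frac{\frac{1}{18} \frac{1}{-79} \left(\left(25 \cdot 2\right)^{2} - 4 \cdot 25 \cdot 2 - - 158 \left(27 + 25 \cdot 2\right)\right)}{-1548} = \frac{1}{18} \left(- \frac{1}{79}\right) \left(50^{2} - 200 - - 158 \left(27 + 50\right)\right) \left(- \frac{1}{1548}\right) = \frac{1}{18} \left(- \frac{1}{79}\right) \left(2500 - 200 - \left(-158\right) 77\right) \left(- \frac{1}{1548}\right) = \frac{1}{18} \left(- \frac{1}{79}\right) \left(2500 - 200 + 12166\right) \left(- \frac{1}{1548}\right) = \frac{1}{18} \left(- \frac{1}{79}\right) 14466 \left(- \frac{1}{1548}\right) = \left(- \frac{2411}{237}\right) \left(- \frac{1}{1548}\right) = \frac{2411}{366876}$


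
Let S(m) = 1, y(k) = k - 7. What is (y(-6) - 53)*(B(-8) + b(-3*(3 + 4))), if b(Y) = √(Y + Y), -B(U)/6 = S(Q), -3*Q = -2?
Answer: 396 - 66*I*√42 ≈ 396.0 - 427.73*I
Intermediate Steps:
Q = ⅔ (Q = -⅓*(-2) = ⅔ ≈ 0.66667)
y(k) = -7 + k
B(U) = -6 (B(U) = -6*1 = -6)
b(Y) = √2*√Y (b(Y) = √(2*Y) = √2*√Y)
(y(-6) - 53)*(B(-8) + b(-3*(3 + 4))) = ((-7 - 6) - 53)*(-6 + √2*√(-3*(3 + 4))) = (-13 - 53)*(-6 + √2*√(-3*7)) = -66*(-6 + √2*√(-21)) = -66*(-6 + √2*(I*√21)) = -66*(-6 + I*√42) = 396 - 66*I*√42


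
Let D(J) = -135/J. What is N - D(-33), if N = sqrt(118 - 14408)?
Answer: -45/11 + I*sqrt(14290) ≈ -4.0909 + 119.54*I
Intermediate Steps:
N = I*sqrt(14290) (N = sqrt(-14290) = I*sqrt(14290) ≈ 119.54*I)
N - D(-33) = I*sqrt(14290) - (-135)/(-33) = I*sqrt(14290) - (-135)*(-1)/33 = I*sqrt(14290) - 1*45/11 = I*sqrt(14290) - 45/11 = -45/11 + I*sqrt(14290)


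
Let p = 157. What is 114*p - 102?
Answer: 17796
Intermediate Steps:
114*p - 102 = 114*157 - 102 = 17898 - 102 = 17796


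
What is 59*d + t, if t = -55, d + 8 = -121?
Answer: -7666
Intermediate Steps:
d = -129 (d = -8 - 121 = -129)
59*d + t = 59*(-129) - 55 = -7611 - 55 = -7666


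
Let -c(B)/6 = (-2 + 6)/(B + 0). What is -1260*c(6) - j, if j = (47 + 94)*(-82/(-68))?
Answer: 165579/34 ≈ 4870.0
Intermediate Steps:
c(B) = -24/B (c(B) = -6*(-2 + 6)/(B + 0) = -24/B)
j = 5781/34 (j = 141*(-82*(-1/68)) = 141*(41/34) = 5781/34 ≈ 170.03)
-1260*c(6) - j = -1260*(-24/6) - 1*5781/34 = -1260*(-24*1/6) - 5781/34 = -1260*(-4) - 5781/34 = -35*(-144) - 5781/34 = 5040 - 5781/34 = 165579/34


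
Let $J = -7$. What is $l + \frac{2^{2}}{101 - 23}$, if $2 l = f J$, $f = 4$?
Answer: $- \frac{544}{39} \approx -13.949$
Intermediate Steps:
$l = -14$ ($l = \frac{4 \left(-7\right)}{2} = \frac{1}{2} \left(-28\right) = -14$)
$l + \frac{2^{2}}{101 - 23} = -14 + \frac{2^{2}}{101 - 23} = -14 + \frac{4}{78} = -14 + 4 \cdot \frac{1}{78} = -14 + \frac{2}{39} = - \frac{544}{39}$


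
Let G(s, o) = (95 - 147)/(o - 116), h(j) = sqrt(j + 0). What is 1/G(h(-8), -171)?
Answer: 287/52 ≈ 5.5192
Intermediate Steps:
h(j) = sqrt(j)
G(s, o) = -52/(-116 + o)
1/G(h(-8), -171) = 1/(-52/(-116 - 171)) = 1/(-52/(-287)) = 1/(-52*(-1/287)) = 1/(52/287) = 287/52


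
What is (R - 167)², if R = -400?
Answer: 321489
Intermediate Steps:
(R - 167)² = (-400 - 167)² = (-567)² = 321489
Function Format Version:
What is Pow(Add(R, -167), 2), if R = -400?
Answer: 321489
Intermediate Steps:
Pow(Add(R, -167), 2) = Pow(Add(-400, -167), 2) = Pow(-567, 2) = 321489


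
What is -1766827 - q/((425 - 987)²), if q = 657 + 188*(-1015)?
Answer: -558041516825/315844 ≈ -1.7668e+6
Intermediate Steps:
q = -190163 (q = 657 - 190820 = -190163)
-1766827 - q/((425 - 987)²) = -1766827 - (-190163)/((425 - 987)²) = -1766827 - (-190163)/((-562)²) = -1766827 - (-190163)/315844 = -1766827 - 1*(-190163/315844) = -1766827 + 190163/315844 = -558041516825/315844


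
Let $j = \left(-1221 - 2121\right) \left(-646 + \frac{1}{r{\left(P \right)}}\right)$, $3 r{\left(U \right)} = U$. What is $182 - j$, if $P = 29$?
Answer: $- \frac{62593724}{29} \approx -2.1584 \cdot 10^{6}$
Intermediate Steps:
$r{\left(U \right)} = \frac{U}{3}$
$j = \frac{62599002}{29}$ ($j = \left(-1221 - 2121\right) \left(-646 + \frac{1}{\frac{1}{3} \cdot 29}\right) = - 3342 \left(-646 + \frac{1}{\frac{29}{3}}\right) = - 3342 \left(-646 + \frac{3}{29}\right) = \left(-3342\right) \left(- \frac{18731}{29}\right) = \frac{62599002}{29} \approx 2.1586 \cdot 10^{6}$)
$182 - j = 182 - \frac{62599002}{29} = - \frac{62593724}{29}$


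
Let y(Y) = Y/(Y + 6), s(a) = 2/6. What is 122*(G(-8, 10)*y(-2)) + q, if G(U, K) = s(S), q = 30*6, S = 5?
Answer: 479/3 ≈ 159.67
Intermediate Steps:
s(a) = 1/3 (s(a) = 2*(1/6) = 1/3)
y(Y) = Y/(6 + Y)
q = 180
G(U, K) = 1/3
122*(G(-8, 10)*y(-2)) + q = 122*((-2/(6 - 2))/3) + 180 = 122*((-2/4)/3) + 180 = 122*((-2*1/4)/3) + 180 = 122*((1/3)*(-1/2)) + 180 = 122*(-1/6) + 180 = -61/3 + 180 = 479/3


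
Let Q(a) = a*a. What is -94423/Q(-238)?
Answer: -1927/1156 ≈ -1.6670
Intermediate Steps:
Q(a) = a**2
-94423/Q(-238) = -94423/((-238)**2) = -94423/56644 = -94423*1/56644 = -1927/1156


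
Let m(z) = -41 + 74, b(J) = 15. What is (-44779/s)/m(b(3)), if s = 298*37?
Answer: -44779/363858 ≈ -0.12307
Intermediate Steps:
m(z) = 33
s = 11026
(-44779/s)/m(b(3)) = -44779/11026/33 = -44779*1/11026*(1/33) = -44779/11026*1/33 = -44779/363858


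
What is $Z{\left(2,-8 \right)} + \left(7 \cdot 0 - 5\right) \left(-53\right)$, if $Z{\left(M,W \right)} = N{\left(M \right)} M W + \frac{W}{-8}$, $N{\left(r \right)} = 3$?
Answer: $218$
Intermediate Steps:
$Z{\left(M,W \right)} = - \frac{W}{8} + 3 M W$ ($Z{\left(M,W \right)} = 3 M W + \frac{W}{-8} = 3 M W + W \left(- \frac{1}{8}\right) = 3 M W - \frac{W}{8} = - \frac{W}{8} + 3 M W$)
$Z{\left(2,-8 \right)} + \left(7 \cdot 0 - 5\right) \left(-53\right) = \frac{1}{8} \left(-8\right) \left(-1 + 24 \cdot 2\right) + \left(7 \cdot 0 - 5\right) \left(-53\right) = \frac{1}{8} \left(-8\right) \left(-1 + 48\right) + \left(0 - 5\right) \left(-53\right) = \frac{1}{8} \left(-8\right) 47 - -265 = -47 + 265 = 218$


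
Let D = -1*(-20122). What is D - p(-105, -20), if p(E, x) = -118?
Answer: 20240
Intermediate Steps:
D = 20122
D - p(-105, -20) = 20122 - 1*(-118) = 20122 + 118 = 20240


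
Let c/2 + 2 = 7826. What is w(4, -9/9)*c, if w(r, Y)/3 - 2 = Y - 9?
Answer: -375552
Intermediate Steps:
c = 15648 (c = -4 + 2*7826 = -4 + 15652 = 15648)
w(r, Y) = -21 + 3*Y (w(r, Y) = 6 + 3*(Y - 9) = 6 + 3*(-9 + Y) = 6 + (-27 + 3*Y) = -21 + 3*Y)
w(4, -9/9)*c = (-21 + 3*(-9/9))*15648 = (-21 + 3*(-9*⅑))*15648 = (-21 + 3*(-1))*15648 = (-21 - 3)*15648 = -24*15648 = -375552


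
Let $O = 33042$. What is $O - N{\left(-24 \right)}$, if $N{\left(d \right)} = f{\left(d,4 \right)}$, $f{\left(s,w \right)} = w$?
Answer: $33038$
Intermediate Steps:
$N{\left(d \right)} = 4$
$O - N{\left(-24 \right)} = 33042 - 4 = 33038$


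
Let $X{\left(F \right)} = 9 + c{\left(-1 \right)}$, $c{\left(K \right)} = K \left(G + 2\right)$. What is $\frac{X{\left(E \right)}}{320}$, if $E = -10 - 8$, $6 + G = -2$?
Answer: $\frac{3}{64} \approx 0.046875$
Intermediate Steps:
$G = -8$ ($G = -6 - 2 = -8$)
$c{\left(K \right)} = - 6 K$ ($c{\left(K \right)} = K \left(-8 + 2\right) = K \left(-6\right) = - 6 K$)
$E = -18$
$X{\left(F \right)} = 15$ ($X{\left(F \right)} = 9 - -6 = 9 + 6 = 15$)
$\frac{X{\left(E \right)}}{320} = \frac{15}{320} = 15 \cdot \frac{1}{320} = \frac{3}{64}$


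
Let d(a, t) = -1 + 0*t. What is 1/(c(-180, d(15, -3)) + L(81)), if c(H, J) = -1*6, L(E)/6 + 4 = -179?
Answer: -1/1104 ≈ -0.00090580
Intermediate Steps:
L(E) = -1098 (L(E) = -24 + 6*(-179) = -24 - 1074 = -1098)
d(a, t) = -1 (d(a, t) = -1 + 0 = -1)
c(H, J) = -6
1/(c(-180, d(15, -3)) + L(81)) = 1/(-6 - 1098) = 1/(-1104) = -1/1104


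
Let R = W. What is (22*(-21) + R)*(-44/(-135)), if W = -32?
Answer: -21736/135 ≈ -161.01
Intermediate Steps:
R = -32
(22*(-21) + R)*(-44/(-135)) = (22*(-21) - 32)*(-44/(-135)) = (-462 - 32)*(-44*(-1/135)) = -494*44/135 = -21736/135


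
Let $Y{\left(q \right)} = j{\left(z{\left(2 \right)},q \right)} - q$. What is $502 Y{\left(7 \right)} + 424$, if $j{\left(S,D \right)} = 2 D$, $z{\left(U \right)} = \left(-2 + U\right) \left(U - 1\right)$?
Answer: $3938$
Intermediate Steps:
$z{\left(U \right)} = \left(-1 + U\right) \left(-2 + U\right)$ ($z{\left(U \right)} = \left(-2 + U\right) \left(-1 + U\right) = \left(-1 + U\right) \left(-2 + U\right)$)
$Y{\left(q \right)} = q$ ($Y{\left(q \right)} = 2 q - q = q$)
$502 Y{\left(7 \right)} + 424 = 502 \cdot 7 + 424 = 3514 + 424 = 3938$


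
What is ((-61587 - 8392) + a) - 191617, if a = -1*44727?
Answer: -306323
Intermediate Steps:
a = -44727
((-61587 - 8392) + a) - 191617 = ((-61587 - 8392) - 44727) - 191617 = (-69979 - 44727) - 191617 = -114706 - 191617 = -306323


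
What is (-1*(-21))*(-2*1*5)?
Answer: -210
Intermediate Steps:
(-1*(-21))*(-2*1*5) = 21*(-2*5) = 21*(-10) = -210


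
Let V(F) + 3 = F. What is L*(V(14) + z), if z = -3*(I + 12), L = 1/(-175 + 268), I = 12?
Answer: -61/93 ≈ -0.65591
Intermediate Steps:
V(F) = -3 + F
L = 1/93 ≈ 0.010753
z = -72 (z = -3*(12 + 12) = -3*24 = -72)
L*(V(14) + z) = ((-3 + 14) - 72)/93 = (11 - 72)/93 = (1/93)*(-61) = -61/93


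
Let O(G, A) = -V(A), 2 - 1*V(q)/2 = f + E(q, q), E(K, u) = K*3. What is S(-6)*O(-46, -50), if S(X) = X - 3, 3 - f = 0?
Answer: 2682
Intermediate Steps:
E(K, u) = 3*K
f = 3 (f = 3 - 1*0 = 3 + 0 = 3)
V(q) = -2 - 6*q (V(q) = 4 - 2*(3 + 3*q) = 4 + (-6 - 6*q) = -2 - 6*q)
S(X) = -3 + X
O(G, A) = 2 + 6*A (O(G, A) = -(-2 - 6*A) = 2 + 6*A)
S(-6)*O(-46, -50) = (-3 - 6)*(2 + 6*(-50)) = -9*(2 - 300) = -9*(-298) = 2682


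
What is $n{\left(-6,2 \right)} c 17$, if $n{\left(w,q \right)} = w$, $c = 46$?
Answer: $-4692$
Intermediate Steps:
$n{\left(-6,2 \right)} c 17 = \left(-6\right) 46 \cdot 17 = \left(-276\right) 17 = -4692$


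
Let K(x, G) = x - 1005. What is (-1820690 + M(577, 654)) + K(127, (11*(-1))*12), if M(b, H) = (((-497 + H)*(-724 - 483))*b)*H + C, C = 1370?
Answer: -71510783840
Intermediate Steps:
M(b, H) = 1370 + H*b*(599879 - 1207*H) (M(b, H) = (((-497 + H)*(-724 - 483))*b)*H + 1370 = (((-497 + H)*(-1207))*b)*H + 1370 = ((599879 - 1207*H)*b)*H + 1370 = (b*(599879 - 1207*H))*H + 1370 = H*b*(599879 - 1207*H) + 1370 = 1370 + H*b*(599879 - 1207*H))
K(x, G) = -1005 + x
(-1820690 + M(577, 654)) + K(127, (11*(-1))*12) = (-1820690 + (1370 - 1207*577*654² + 599879*654*577)) + (-1005 + 127) = (-1820690 + (1370 - 1207*577*427716 + 226369139682)) - 878 = (-1820690 + (1370 - 297878103324 + 226369139682)) - 878 = (-1820690 - 71508962272) - 878 = -71510782962 - 878 = -71510783840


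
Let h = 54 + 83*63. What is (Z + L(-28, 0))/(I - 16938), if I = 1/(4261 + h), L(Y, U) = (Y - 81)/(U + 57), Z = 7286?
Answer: -3962601992/9214407447 ≈ -0.43004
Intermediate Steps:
L(Y, U) = (-81 + Y)/(57 + U)
h = 5283 (h = 54 + 5229 = 5283)
I = 1/9544 (I = 1/(4261 + 5283) = 1/9544 ≈ 0.00010478)
(Z + L(-28, 0))/(I - 16938) = (7286 + (-81 - 28)/(57 + 0))/(1/9544 - 16938) = (7286 - 109/57)/(-161656271/9544) = (7286 + (1/57)*(-109))*(-9544/161656271) = (7286 - 109/57)*(-9544/161656271) = (415193/57)*(-9544/161656271) = -3962601992/9214407447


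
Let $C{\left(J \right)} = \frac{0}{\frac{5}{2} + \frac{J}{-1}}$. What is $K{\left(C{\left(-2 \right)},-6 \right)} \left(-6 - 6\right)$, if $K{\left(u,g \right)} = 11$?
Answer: $-132$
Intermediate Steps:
$C{\left(J \right)} = 0$ ($C{\left(J \right)} = \frac{0}{5 \cdot \frac{1}{2} + J \left(-1\right)} = \frac{0}{\frac{5}{2} - J} = 0$)
$K{\left(C{\left(-2 \right)},-6 \right)} \left(-6 - 6\right) = 11 \left(-6 - 6\right) = 11 \left(-12\right) = -132$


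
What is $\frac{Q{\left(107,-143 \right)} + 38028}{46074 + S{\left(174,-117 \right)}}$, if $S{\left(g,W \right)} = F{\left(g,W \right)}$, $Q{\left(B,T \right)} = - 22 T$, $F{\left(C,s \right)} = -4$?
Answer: $\frac{1211}{1355} \approx 0.89373$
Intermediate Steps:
$S{\left(g,W \right)} = -4$
$\frac{Q{\left(107,-143 \right)} + 38028}{46074 + S{\left(174,-117 \right)}} = \frac{\left(-22\right) \left(-143\right) + 38028}{46074 - 4} = \frac{3146 + 38028}{46070} = 41174 \cdot \frac{1}{46070} = \frac{1211}{1355}$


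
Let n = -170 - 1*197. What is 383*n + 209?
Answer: -140352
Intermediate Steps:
n = -367 (n = -170 - 197 = -367)
383*n + 209 = 383*(-367) + 209 = -140561 + 209 = -140352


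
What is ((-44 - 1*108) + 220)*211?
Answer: 14348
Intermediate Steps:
((-44 - 1*108) + 220)*211 = ((-44 - 108) + 220)*211 = (-152 + 220)*211 = 68*211 = 14348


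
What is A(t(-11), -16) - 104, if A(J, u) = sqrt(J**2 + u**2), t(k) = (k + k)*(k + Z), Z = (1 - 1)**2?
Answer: -104 + 2*sqrt(14705) ≈ 138.53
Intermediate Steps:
Z = 0 (Z = 0**2 = 0)
t(k) = 2*k**2 (t(k) = (k + k)*(k + 0) = (2*k)*k = 2*k**2)
A(t(-11), -16) - 104 = sqrt((2*(-11)**2)**2 + (-16)**2) - 104 = sqrt((2*121)**2 + 256) - 104 = sqrt(242**2 + 256) - 104 = sqrt(58564 + 256) - 104 = sqrt(58820) - 104 = 2*sqrt(14705) - 104 = -104 + 2*sqrt(14705)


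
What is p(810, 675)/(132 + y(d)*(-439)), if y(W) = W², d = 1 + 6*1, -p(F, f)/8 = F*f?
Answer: 4374000/21379 ≈ 204.59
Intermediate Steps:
p(F, f) = -8*F*f
d = 7 (d = 1 + 6 = 7)
p(810, 675)/(132 + y(d)*(-439)) = (-8*810*675)/(132 + 7²*(-439)) = -4374000/(132 + 49*(-439)) = -4374000/(132 - 21511) = -4374000/(-21379) = -4374000*(-1/21379) = 4374000/21379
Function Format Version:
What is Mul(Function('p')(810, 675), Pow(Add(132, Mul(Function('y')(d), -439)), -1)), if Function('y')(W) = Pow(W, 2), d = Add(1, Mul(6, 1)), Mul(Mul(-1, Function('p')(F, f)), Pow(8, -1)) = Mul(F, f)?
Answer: Rational(4374000, 21379) ≈ 204.59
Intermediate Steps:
Function('p')(F, f) = Mul(-8, F, f) (Function('p')(F, f) = Mul(-8, Mul(F, f)) = Mul(-8, F, f))
d = 7 (d = Add(1, 6) = 7)
Mul(Function('p')(810, 675), Pow(Add(132, Mul(Function('y')(d), -439)), -1)) = Mul(Mul(-8, 810, 675), Pow(Add(132, Mul(Pow(7, 2), -439)), -1)) = Mul(-4374000, Pow(Add(132, Mul(49, -439)), -1)) = Mul(-4374000, Pow(Add(132, -21511), -1)) = Mul(-4374000, Pow(-21379, -1)) = Mul(-4374000, Rational(-1, 21379)) = Rational(4374000, 21379)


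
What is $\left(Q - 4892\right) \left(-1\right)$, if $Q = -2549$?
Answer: $7441$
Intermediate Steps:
$\left(Q - 4892\right) \left(-1\right) = \left(-2549 - 4892\right) \left(-1\right) = \left(-7441\right) \left(-1\right) = 7441$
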